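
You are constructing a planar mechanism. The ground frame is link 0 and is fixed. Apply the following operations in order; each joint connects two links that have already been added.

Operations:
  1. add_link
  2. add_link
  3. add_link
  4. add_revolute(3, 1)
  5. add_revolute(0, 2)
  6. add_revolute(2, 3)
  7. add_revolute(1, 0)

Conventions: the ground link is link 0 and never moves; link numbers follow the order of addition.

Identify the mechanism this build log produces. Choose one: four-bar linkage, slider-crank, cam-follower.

links: 4 (incl. ground); joints: 4 revolute, 0 prismatic, 0 higher (cam) pair, forming one closed loop
4 links in a single 4R loop → four-bar linkage

four-bar linkage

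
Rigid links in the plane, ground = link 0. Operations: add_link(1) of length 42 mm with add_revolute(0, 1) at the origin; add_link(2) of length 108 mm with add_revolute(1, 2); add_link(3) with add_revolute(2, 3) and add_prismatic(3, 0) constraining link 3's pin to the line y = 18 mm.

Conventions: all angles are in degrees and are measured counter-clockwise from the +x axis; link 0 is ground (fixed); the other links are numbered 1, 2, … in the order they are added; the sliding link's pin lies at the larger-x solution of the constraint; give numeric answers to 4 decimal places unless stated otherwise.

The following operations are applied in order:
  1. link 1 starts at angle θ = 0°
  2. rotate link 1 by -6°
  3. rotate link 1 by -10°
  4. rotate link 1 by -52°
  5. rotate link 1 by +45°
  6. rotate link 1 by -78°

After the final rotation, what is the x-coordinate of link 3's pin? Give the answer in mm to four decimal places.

geometry: r = 42 mm, L = 108 mm, e = 18 mm; θ starts at 0°
rotate link 1 by -6°: θ ← 0° -6° = -6°
rotate link 1 by -10°: θ ← -6° -10° = -16°
rotate link 1 by -52°: θ ← -16° -52° = -68°
rotate link 1 by +45°: θ ← -68° +45° = -23°
rotate link 1 by -78°: θ ← -23° -78° = -101°
crank pin P = (r cos θ, r sin θ) = (-8.013978, -41.228342)
h = r sin θ − e = -41.228342 − 18 = -59.228342
x = r cos θ + √(L² − h²) = -8.013978 + 90.310595 = 82.296617

82.2966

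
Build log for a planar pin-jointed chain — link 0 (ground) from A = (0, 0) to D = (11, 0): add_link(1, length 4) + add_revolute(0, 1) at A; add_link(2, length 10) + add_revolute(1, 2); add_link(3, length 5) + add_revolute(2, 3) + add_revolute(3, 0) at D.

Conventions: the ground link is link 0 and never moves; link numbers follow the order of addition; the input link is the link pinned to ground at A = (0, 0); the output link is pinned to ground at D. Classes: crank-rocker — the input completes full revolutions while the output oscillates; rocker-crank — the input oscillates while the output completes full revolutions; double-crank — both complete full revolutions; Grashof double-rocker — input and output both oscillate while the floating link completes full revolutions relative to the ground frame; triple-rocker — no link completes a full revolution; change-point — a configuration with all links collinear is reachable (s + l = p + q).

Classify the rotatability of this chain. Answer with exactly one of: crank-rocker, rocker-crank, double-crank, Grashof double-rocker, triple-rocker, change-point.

lengths: ground=11, input=4, coupler=10, output=5
sorted: s=4 (shortest), l=11 (longest), p+q=15
s + l = 15 vs p + q = 15
s + l = p + q → change-point (collinear configuration reachable)

change-point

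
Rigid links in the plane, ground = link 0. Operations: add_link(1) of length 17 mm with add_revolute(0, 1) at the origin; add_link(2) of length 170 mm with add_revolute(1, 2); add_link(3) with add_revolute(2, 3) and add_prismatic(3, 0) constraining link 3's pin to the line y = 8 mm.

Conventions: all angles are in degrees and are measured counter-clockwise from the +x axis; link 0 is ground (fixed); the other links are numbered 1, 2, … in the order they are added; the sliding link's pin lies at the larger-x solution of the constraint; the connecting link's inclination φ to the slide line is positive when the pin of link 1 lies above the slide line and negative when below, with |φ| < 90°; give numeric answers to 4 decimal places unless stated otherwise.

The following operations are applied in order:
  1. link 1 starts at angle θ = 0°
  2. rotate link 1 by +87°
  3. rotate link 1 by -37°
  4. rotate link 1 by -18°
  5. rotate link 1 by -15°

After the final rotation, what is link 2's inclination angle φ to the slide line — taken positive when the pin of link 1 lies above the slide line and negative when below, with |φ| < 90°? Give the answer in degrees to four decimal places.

geometry: r = 17 mm, L = 170 mm, e = 8 mm; θ starts at 0°
rotate link 1 by +87°: θ ← 0° +87° = 87°
rotate link 1 by -37°: θ ← 87° -37° = 50°
rotate link 1 by -18°: θ ← 50° -18° = 32°
rotate link 1 by -15°: θ ← 32° -15° = 17°
h = r sin θ − e = 4.970319 − 8 = -3.029681
sin φ = h / L = -3.029681 / 170 = -0.01782165
φ = arcsin(-0.01782165) = -1.021160°

-1.0212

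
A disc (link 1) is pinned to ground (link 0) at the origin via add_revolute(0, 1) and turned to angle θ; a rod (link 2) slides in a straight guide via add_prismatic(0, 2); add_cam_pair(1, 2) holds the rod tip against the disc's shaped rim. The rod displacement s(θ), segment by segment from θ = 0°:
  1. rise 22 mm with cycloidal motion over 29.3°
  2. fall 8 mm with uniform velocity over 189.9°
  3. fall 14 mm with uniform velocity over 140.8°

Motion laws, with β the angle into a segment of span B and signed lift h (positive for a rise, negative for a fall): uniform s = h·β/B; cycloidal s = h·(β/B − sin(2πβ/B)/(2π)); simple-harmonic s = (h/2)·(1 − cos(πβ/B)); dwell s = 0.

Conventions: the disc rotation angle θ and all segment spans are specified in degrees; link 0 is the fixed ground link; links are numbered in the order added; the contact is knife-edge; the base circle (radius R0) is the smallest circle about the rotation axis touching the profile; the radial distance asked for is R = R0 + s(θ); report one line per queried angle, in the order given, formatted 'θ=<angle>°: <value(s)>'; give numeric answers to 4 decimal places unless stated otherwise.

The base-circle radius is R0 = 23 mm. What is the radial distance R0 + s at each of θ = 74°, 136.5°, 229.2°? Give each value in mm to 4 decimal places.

segment 1 (0° to 29.3°, cycloidal, h = 22) is passed completely: s = 0.0000 + (22) = 22.0000
θ = 74° falls in segment 2 (29.3° to 219.2°, uniform, h = -8): β = 74 − 29.3 = 44.7°, B = 189.9°; Δs = -8·44.7/189.9 = -1.8831; s = 22.0000 − 1.8831 = 20.1169
θ = 136.5° falls in segment 2 (29.3° to 219.2°, uniform, h = -8): β = 136.5 − 29.3 = 107.2°, B = 189.9°; Δs = -8·107.2/189.9 = -4.5161; s = 22.0000 − 4.5161 = 17.4839
segment 2 (29.3° to 219.2°, uniform, h = -8) is passed completely: s = 22.0000 + (-8) = 14.0000
θ = 229.2° falls in segment 3 (219.2° to 360°, uniform, h = -14): β = 229.2 − 219.2 = 10°, B = 140.8°; Δs = -14·10/140.8 = -0.9943; s = 14.0000 − 0.9943 = 13.0057
θ=74°: R = R0 + s = 23 + 20.1169 = 43.1169
θ=136.5°: R = R0 + s = 23 + 17.4839 = 40.4839
θ=229.2°: R = R0 + s = 23 + 13.0057 = 36.0057

θ=74°: 43.1169
θ=136.5°: 40.4839
θ=229.2°: 36.0057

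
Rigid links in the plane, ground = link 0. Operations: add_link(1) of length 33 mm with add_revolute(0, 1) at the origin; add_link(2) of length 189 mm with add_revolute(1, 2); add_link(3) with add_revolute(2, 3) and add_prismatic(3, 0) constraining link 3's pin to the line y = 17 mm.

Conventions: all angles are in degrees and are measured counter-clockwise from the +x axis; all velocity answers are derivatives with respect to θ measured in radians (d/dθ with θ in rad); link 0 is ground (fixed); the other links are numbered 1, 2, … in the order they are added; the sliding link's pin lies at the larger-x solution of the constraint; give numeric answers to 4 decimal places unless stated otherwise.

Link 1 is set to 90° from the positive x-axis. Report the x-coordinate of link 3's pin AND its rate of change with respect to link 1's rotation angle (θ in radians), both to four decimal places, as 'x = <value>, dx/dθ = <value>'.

geometry: r = 33 mm, L = 189 mm, e = 17 mm
crank pin P = (r cos θ, r sin θ) = (0.000000, 33.000000)
h = r sin θ − e = 33.000000 − 17 = 16.000000
x = r cos θ + √(L² − h²) = 0.000000 + 188.321534 = 188.321534
dx/dθ = −r sin θ − h·r cos θ/√(L² − h²) (θ in radians; h = 16.000000) = -33.000000

x = 188.3215, dx/dθ = -33.0000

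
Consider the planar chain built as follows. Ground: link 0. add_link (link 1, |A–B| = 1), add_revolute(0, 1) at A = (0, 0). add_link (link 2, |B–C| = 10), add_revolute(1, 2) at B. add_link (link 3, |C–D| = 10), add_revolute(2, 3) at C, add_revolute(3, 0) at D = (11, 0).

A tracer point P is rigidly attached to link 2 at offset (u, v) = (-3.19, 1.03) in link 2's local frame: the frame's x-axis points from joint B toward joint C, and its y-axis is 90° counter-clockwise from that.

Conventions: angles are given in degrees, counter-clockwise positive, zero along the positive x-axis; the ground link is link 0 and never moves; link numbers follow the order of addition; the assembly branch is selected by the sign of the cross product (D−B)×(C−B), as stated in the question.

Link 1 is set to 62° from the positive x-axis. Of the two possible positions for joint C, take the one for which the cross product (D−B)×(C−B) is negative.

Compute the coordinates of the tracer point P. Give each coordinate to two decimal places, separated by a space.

A=(0,0), D=(11.00,0)
B = A + 1.00·(cos62°, sin62°) = (0.4695, 0.8829)
|BD| = 10.5675
circle(B,10.00) ∩ circle(D,10.00): a=5.2837, h=8.4901
  candidates: C₊=(6.4441,8.9019) cross=89.719; C₋=(5.0254,-8.0190) cross=-89.719
  branch - wants cross < 0 → take C=(5.0254,-8.0190) (cross=-89.719)
ex = (C−B)/|BC| = (0.4556,-0.8902); ey = (0.8902,0.4556)
P = B + -3.19·ex + 1.03·ey = (-0.0670,4.1919)

-0.07 4.19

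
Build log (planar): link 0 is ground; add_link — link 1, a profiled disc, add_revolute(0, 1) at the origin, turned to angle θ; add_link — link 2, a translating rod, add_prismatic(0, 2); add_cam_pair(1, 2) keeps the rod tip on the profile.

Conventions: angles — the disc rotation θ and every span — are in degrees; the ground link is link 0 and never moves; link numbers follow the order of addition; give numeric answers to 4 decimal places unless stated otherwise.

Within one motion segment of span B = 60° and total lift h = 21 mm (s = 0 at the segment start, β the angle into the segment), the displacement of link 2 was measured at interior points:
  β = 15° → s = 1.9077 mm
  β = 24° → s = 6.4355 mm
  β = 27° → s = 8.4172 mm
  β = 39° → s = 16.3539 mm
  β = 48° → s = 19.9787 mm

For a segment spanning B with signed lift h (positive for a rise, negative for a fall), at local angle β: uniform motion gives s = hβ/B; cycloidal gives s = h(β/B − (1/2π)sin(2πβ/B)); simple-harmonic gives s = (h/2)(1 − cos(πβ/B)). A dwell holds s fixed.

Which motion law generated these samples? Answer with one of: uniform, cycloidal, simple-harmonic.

candidates at β/B = r: uniform s = h·r (linear in β); cycloidal s = h·(r − sin(2πr)/(2π)); simple-harmonic s = (h/2)(1 − cos(πr))
β=15°: printed 1.9077 | uniform 5.2500, cycloidal 1.9077, simple-harmonic 3.0754
β=24°: printed 6.4355 | uniform 8.4000, cycloidal 6.4355, simple-harmonic 7.2553
β=27°: printed 8.4172 | uniform 9.4500, cycloidal 8.4172, simple-harmonic 8.8574
β=39°: printed 16.3539 | uniform 13.6500, cycloidal 16.3539, simple-harmonic 15.2669
β=48°: printed 19.9787 | uniform 16.8000, cycloidal 19.9787, simple-harmonic 18.9947
only one law matches every sample → cycloidal

cycloidal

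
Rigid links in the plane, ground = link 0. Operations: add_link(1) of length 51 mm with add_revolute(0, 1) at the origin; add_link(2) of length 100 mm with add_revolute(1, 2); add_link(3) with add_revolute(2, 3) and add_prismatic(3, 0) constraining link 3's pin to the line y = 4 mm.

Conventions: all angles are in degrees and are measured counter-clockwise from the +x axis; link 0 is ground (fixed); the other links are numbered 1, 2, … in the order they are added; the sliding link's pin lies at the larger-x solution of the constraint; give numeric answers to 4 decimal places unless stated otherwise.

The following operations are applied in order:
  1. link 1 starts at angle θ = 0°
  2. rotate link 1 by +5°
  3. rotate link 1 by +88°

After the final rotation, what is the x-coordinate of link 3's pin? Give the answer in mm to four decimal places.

geometry: r = 51 mm, L = 100 mm, e = 4 mm; θ starts at 0°
rotate link 1 by +5°: θ ← 0° +5° = 5°
rotate link 1 by +88°: θ ← 5° +88° = 93°
crank pin P = (r cos θ, r sin θ) = (-2.669134, 50.930106)
h = r sin θ − e = 50.930106 − 4 = 46.930106
x = r cos θ + √(L² − h²) = -2.669134 + 88.303823 = 85.634689

85.6347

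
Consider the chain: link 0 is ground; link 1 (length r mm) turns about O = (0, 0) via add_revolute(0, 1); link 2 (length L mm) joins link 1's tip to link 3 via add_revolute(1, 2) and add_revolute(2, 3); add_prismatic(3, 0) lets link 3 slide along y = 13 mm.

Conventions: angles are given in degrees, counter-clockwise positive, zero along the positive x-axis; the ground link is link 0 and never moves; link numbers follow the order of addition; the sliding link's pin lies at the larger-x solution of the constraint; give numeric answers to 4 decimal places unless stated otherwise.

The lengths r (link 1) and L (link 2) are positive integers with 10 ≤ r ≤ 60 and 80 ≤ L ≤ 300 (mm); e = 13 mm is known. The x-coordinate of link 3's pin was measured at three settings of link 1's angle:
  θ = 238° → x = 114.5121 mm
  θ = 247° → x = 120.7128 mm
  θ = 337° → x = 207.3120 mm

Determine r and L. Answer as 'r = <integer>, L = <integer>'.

constraint per measurement: (x − r cos θ)² + (r sin θ − e)² = L²
subtracting the θ₁ and θ₂ equations cancels the r² and L² terms:
r = (x₁² − x₂²) / (2[(x₁cos θ₁ + e sin θ₁) − (x₂cos θ₂ + e sin θ₂)]) = 57.9991 → r = 58
L² = (x₁ − r cos θ₁)² + (r sin θ₁ − e)² = 24964.0090 → L = 158.0000 → L = 158
check at θ₃=337°: x = 207.3120 (printed 207.3120) ✓

r = 58, L = 158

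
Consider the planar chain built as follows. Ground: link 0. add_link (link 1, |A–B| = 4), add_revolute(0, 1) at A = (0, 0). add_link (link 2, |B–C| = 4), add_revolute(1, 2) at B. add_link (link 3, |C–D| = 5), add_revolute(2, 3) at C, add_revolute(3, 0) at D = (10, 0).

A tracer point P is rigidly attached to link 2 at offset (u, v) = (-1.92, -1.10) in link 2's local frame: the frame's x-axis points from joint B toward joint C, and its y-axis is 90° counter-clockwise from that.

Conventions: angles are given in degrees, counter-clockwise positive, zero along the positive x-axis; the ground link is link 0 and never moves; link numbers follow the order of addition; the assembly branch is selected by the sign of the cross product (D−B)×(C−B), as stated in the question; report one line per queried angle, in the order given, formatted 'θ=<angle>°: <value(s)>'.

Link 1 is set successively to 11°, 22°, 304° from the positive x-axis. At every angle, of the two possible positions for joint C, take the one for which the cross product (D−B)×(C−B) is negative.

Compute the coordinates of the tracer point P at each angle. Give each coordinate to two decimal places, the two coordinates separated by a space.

A=(0,0), D=(10.00,0)
θ=11°: B = A + 4.00·(cos11°, sin11°) = (3.9265, 0.7632)
θ=11°: |BD| = 6.1213
θ=11°: circle(B,4.00) ∩ circle(D,5.00): a=2.3255, h=3.2546
θ=11°:   candidates: C₊=(6.6396,3.7024) cross=19.922; C₋=(5.8281,-2.7559) cross=-19.922
θ=11°:   branch - wants cross < 0 → take C=(5.8281,-2.7559) (cross=-19.922)
θ=11°: ex = (C−B)/|BC| = (0.4754,-0.8798); ey = (0.8798,0.4754)
θ=11°: P = B + -1.92·ex + -1.10·ey = (2.0460,1.9295)
θ=22°: B = A + 4.00·(cos22°, sin22°) = (3.7087, 1.4984)
θ=22°: |BD| = 6.4672
θ=22°: circle(B,4.00) ∩ circle(D,5.00): a=2.5378, h=3.0918
θ=22°:   candidates: C₊=(6.8939,3.9181) cross=19.996; C₋=(5.4611,-2.0973) cross=-19.996
θ=22°:   branch - wants cross < 0 → take C=(5.4611,-2.0973) (cross=-19.996)
θ=22°: ex = (C−B)/|BC| = (0.4381,-0.8989); ey = (0.8989,0.4381)
θ=22°: P = B + -1.92·ex + -1.10·ey = (1.8788,2.7425)
θ=304°: B = A + 4.00·(cos304°, sin304°) = (2.2368, -3.3162)
θ=304°: |BD| = 8.4418
θ=304°: circle(B,4.00) ∩ circle(D,5.00): a=3.6879, h=1.5491
θ=304°:   candidates: C₊=(5.0197,-0.4429) cross=13.077; C₋=(6.2367,-3.2920) cross=-13.077
θ=304°:   branch - wants cross < 0 → take C=(6.2367,-3.2920) (cross=-13.077)
θ=304°: ex = (C−B)/|BC| = (1.0000,0.0060); ey = (-0.0060,1.0000)
θ=304°: P = B + -1.92·ex + -1.10·ey = (0.3234,-4.4277)

θ=11°: 2.05 1.93
θ=22°: 1.88 2.74
θ=304°: 0.32 -4.43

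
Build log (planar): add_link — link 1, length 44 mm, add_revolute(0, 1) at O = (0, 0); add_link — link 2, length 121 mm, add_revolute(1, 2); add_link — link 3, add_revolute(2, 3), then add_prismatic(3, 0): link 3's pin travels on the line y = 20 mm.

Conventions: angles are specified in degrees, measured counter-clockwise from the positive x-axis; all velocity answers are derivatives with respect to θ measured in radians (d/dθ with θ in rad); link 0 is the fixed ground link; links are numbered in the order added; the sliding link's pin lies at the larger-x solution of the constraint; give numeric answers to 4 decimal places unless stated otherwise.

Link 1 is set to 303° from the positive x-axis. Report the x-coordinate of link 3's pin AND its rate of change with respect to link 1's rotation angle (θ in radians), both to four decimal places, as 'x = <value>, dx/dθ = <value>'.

geometry: r = 44 mm, L = 121 mm, e = 20 mm
crank pin P = (r cos θ, r sin θ) = (23.964118, -36.901505)
h = r sin θ − e = -36.901505 − 20 = -56.901505
x = r cos θ + √(L² − h²) = 23.964118 + 106.785855 = 130.749972
dx/dθ = −r sin θ − h·r cos θ/√(L² − h²) (θ in radians; h = -56.901505) = 49.670934

x = 130.7500, dx/dθ = 49.6709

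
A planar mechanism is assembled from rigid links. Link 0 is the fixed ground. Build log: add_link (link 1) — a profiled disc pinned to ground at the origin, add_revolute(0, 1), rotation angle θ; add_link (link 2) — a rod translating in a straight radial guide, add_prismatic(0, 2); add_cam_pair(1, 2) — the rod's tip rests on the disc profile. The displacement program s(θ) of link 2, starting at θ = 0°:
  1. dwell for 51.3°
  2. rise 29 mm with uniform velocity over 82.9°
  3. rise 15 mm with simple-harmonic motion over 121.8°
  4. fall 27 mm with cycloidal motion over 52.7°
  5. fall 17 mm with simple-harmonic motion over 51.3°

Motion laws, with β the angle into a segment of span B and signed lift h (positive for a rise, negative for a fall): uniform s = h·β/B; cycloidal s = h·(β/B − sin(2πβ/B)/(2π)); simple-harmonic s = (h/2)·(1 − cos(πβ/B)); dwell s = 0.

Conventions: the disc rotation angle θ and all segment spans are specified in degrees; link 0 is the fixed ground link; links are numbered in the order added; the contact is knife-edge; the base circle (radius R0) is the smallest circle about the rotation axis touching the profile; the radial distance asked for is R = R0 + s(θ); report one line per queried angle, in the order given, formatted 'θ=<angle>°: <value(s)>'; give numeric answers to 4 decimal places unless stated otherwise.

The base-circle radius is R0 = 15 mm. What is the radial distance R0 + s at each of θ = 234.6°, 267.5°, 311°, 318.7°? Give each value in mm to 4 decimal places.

seg 1 [0°–51.3°] dwell: s stays 0.0000
seg 2 [51.3°–134.2°] uniform, h=29: full span → s += 29 → s = 29.0000
seg 3 [134.2°–256°] simple-harmonic, h=15: θ=234.6° here. β=100.4, B=121.8. 15/2·(1 − cos(π·0.8243)) = 13.8862 → s = 42.8862
seg 3 [134.2°–256°] simple-harmonic, h=15: full span → s += 15 → s = 44.0000
seg 4 [256°–308.7°] cycloidal, h=-27: θ=267.5° here. β=11.5, B=52.7. -27·(0.2182 − sin(2π·0.2182)/(2π)) = -1.6801 → s = 42.3199
seg 4 [256°–308.7°] cycloidal, h=-27: full span → s += -27 → s = 17.0000
seg 5 [308.7°–360°] simple-harmonic, h=-17: θ=311° here. β=2.3, B=51.3. -17/2·(1 − cos(π·0.0448)) = -0.0842 → s = 16.9158
seg 5 [308.7°–360°] simple-harmonic, h=-17: θ=318.7° here. β=10, B=51.3. -17/2·(1 − cos(π·0.1949)) = -1.5447 → s = 15.4553
θ=234.6°: R = R0 + s = 15 + 42.8862 = 57.8862
θ=267.5°: R = R0 + s = 15 + 42.3199 = 57.3199
θ=311°: R = R0 + s = 15 + 16.9158 = 31.9158
θ=318.7°: R = R0 + s = 15 + 15.4553 = 30.4553

θ=234.6°: 57.8862
θ=267.5°: 57.3199
θ=311°: 31.9158
θ=318.7°: 30.4553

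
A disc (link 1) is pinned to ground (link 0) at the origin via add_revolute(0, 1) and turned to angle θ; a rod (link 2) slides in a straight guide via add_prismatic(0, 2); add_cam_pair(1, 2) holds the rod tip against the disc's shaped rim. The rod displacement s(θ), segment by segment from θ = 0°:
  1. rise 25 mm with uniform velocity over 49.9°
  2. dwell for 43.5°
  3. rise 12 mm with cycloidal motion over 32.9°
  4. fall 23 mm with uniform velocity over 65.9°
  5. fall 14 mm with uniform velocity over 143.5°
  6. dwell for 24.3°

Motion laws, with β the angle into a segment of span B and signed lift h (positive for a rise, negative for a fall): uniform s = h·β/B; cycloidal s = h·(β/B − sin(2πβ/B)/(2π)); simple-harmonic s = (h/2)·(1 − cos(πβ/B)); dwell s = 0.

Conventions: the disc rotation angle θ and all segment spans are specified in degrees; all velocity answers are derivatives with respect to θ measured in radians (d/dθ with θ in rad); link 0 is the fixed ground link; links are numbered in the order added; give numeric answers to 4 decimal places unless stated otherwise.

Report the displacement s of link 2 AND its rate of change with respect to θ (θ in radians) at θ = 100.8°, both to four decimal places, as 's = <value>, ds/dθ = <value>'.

segment 1 (0° to 49.9°, uniform, h = 25) is passed completely: s = 0.0000 + (25) = 25.0000
segment 2 (49.9° to 93.4°, dwell): s unchanged at 25.0000
θ = 100.8° falls in segment 3 (93.4° to 126.3°, cycloidal, h = 12): β = 100.8 − 93.4 = 7.4°, B = 32.9°; Δs = 12·(0.2249 − sin(2π·0.2249)/(2π)) = 0.8129; s = 25.0000 + 0.8129 = 25.8129
velocity in seg [93.4°–126.3°] (cycloidal), θ in radians: β = 7.4° = 0.1292 rad, B = 32.9° = 0.5742 rad; ds/dθ = (h/B)(1 − cos(2πβ/B)) = (12/0.5742)(1 − cos(2π·0.2249)) = 17.619110 mm/rad

s = 25.8129, ds/dθ = 17.6191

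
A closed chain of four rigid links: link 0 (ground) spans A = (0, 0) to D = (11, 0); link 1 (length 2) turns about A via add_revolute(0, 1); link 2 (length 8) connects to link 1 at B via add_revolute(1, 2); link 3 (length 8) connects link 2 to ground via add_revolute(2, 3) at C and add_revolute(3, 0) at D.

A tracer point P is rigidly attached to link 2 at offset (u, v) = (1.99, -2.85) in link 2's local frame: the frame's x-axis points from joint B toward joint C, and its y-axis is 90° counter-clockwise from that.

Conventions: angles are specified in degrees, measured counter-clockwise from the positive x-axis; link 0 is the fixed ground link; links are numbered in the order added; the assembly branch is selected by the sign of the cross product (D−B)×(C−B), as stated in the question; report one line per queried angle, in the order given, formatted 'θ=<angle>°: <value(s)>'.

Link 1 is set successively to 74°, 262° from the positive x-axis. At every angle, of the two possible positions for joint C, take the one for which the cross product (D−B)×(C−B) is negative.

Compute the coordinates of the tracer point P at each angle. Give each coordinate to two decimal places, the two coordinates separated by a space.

A=(0,0), D=(11.00,0)
θ=74°: B = A + 2.00·(cos74°, sin74°) = (0.5513, 1.9225)
θ=74°: |BD| = 10.6241
θ=74°: circle(B,8.00) ∩ circle(D,8.00): a=5.3121, h=5.9818
θ=74°:   candidates: C₊=(6.8581,6.8443) cross=63.551; C₋=(4.6932,-4.9218) cross=-63.551
θ=74°:   branch - wants cross < 0 → take C=(4.6932,-4.9218) (cross=-63.551)
θ=74°: ex = (C−B)/|BC| = (0.5177,-0.8555); ey = (0.8555,0.5177)
θ=74°: P = B + 1.99·ex + -2.85·ey = (-0.8567,-1.2556)
θ=262°: B = A + 2.00·(cos262°, sin262°) = (-0.2783, -1.9805)
θ=262°: |BD| = 11.4509
θ=262°: circle(B,8.00) ∩ circle(D,8.00): a=5.7255, h=5.5874
θ=262°:   candidates: C₊=(4.3944,4.5129) cross=63.981; C₋=(6.3272,-6.4935) cross=-63.981
θ=262°:   branch - wants cross < 0 → take C=(6.3272,-6.4935) (cross=-63.981)
θ=262°: ex = (C−B)/|BC| = (0.8257,-0.5641); ey = (0.5641,0.8257)
θ=262°: P = B + 1.99·ex + -2.85·ey = (-0.2429,-5.4564)

θ=74°: -0.86 -1.26
θ=262°: -0.24 -5.46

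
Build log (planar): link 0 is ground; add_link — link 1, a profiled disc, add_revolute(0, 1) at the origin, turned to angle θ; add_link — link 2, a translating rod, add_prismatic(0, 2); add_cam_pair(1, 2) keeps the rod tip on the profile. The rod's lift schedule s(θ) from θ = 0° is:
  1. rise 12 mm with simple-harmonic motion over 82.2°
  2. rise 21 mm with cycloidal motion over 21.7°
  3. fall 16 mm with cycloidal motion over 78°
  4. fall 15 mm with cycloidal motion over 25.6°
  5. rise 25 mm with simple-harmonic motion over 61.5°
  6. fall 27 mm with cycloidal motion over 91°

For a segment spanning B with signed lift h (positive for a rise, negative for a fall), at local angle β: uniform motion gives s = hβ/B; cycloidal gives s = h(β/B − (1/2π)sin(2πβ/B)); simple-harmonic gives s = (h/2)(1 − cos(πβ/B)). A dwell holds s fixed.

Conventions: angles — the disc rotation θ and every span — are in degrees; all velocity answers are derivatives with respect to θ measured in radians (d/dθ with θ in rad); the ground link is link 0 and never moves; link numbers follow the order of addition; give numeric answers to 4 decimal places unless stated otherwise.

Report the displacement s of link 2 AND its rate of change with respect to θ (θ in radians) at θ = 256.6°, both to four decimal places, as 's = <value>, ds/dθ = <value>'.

seg 1 [0°–82.2°] simple-harmonic, h=12: full span → s += 12 → s = 12.0000
seg 2 [82.2°–103.9°] cycloidal, h=21: full span → s += 21 → s = 33.0000
seg 3 [103.9°–181.9°] cycloidal, h=-16: full span → s += -16 → s = 17.0000
seg 4 [181.9°–207.5°] cycloidal, h=-15: full span → s += -15 → s = 2.0000
seg 5 [207.5°–269°] simple-harmonic, h=25: θ=256.6° here. β=49.1, B=61.5. 25/2·(1 − cos(π·0.7984)) = 22.5750 → s = 24.5750
velocity in seg [207.5°–269°] (simple-harmonic), θ in radians: β = 49.1° = 0.8570 rad, B = 61.5° = 1.0734 rad; ds/dθ = (πh/(2B)) sin(πβ/B) = (π·25/(2·1.0734)) sin(π·0.7984) = 21.655253 mm/rad

s = 24.5750, ds/dθ = 21.6553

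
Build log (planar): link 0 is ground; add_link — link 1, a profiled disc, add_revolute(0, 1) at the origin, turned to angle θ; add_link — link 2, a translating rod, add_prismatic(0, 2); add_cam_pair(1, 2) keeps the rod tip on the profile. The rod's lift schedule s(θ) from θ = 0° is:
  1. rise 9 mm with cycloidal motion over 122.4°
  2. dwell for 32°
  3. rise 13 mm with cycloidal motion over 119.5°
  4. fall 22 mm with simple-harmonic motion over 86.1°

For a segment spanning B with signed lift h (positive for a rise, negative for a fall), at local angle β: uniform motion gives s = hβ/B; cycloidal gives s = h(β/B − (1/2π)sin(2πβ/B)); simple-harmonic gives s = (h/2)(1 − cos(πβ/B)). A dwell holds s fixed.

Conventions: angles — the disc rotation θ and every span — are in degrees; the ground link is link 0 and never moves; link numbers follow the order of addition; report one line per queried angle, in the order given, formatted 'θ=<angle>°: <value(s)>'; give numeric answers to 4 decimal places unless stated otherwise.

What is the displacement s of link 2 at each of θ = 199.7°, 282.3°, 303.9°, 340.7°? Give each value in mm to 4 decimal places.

seg 1 [0°–122.4°] cycloidal, h=9: full span → s += 9 → s = 9.0000
seg 2 [122.4°–154.4°] dwell: s stays 9.0000
seg 3 [154.4°–273.9°] cycloidal, h=13: θ=199.7° here. β=45.3, B=119.5. 13·(0.3791 − sin(2π·0.3791)/(2π)) = 3.5030 → s = 12.5030
seg 3 [154.4°–273.9°] cycloidal, h=13: full span → s += 13 → s = 22.0000
seg 4 [273.9°–360°] simple-harmonic, h=-22: θ=282.3° here. β=8.4, B=86.1. -22/2·(1 − cos(π·0.0976)) = -0.5126 → s = 21.4874
seg 4 [273.9°–360°] simple-harmonic, h=-22: θ=303.9° here. β=30, B=86.1. -22/2·(1 − cos(π·0.3484)) = -5.9579 → s = 16.0421
seg 4 [273.9°–360°] simple-harmonic, h=-22: θ=340.7° here. β=66.8, B=86.1. -22/2·(1 − cos(π·0.7758)) = -19.3833 → s = 2.6167

θ=199.7°: 12.5030
θ=282.3°: 21.4874
θ=303.9°: 16.0421
θ=340.7°: 2.6167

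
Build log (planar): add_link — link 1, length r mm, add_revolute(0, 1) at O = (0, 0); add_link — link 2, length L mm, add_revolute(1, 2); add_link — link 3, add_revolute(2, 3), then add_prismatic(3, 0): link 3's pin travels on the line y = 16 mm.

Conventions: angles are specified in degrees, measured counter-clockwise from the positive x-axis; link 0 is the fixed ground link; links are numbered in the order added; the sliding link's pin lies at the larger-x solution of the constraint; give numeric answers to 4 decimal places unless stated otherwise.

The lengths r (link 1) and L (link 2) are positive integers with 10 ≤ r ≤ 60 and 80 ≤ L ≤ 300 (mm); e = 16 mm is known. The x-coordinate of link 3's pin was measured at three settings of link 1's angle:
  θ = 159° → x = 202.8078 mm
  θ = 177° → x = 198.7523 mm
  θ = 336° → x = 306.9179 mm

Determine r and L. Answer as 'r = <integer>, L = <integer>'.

constraint per measurement: (x − r cos θ)² + (r sin θ − e)² = L²
subtracting the θ₁ and θ₂ equations cancels the r² and L² terms:
r = (x₁² − x₂²) / (2[(x₁cos θ₁ + e sin θ₁) − (x₂cos θ₂ + e sin θ₂)]) = 58.0000 → r = 58
L² = (x₁ − r cos θ₁)² + (r sin θ₁ − e)² = 66049.0103 → L = 257.0000 → L = 257
check at θ₃=336°: x = 306.9179 (printed 306.9179) ✓

r = 58, L = 257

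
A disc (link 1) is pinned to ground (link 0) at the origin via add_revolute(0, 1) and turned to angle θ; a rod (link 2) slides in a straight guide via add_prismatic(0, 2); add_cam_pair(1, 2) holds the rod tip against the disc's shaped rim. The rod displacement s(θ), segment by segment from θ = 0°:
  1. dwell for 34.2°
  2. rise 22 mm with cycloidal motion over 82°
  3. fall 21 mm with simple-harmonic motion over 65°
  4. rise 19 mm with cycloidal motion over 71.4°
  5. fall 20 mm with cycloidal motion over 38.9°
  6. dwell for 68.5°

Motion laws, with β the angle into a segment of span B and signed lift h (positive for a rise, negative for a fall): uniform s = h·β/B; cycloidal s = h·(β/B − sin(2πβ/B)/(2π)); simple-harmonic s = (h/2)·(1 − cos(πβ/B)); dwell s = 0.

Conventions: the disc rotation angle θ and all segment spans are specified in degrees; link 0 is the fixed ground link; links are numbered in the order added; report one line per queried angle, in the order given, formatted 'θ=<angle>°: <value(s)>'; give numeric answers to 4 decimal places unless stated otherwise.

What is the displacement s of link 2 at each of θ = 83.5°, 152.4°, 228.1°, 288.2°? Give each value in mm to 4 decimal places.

segment 1 (0° to 34.2°, dwell): s unchanged at 0.0000
θ = 83.5° falls in segment 2 (34.2° to 116.2°, cycloidal, h = 22): β = 83.5 − 34.2 = 49.3°, B = 82°; Δs = 22·(0.6012 − sin(2π·0.6012)/(2π)) = 15.3066; s = 0.0000 + 15.3066 = 15.3066
segment 2 (34.2° to 116.2°, cycloidal, h = 22) is passed completely: s = 0.0000 + (22) = 22.0000
θ = 152.4° falls in segment 3 (116.2° to 181.2°, simple-harmonic, h = -21): β = 152.4 − 116.2 = 36.2°, B = 65°; Δs = -21/2·(1 − cos(π·0.5569)) = -12.3677; s = 22.0000 − 12.3677 = 9.6323
segment 3 (116.2° to 181.2°, simple-harmonic, h = -21) is passed completely: s = 22.0000 + (-21) = 1.0000
θ = 228.1° falls in segment 4 (181.2° to 252.6°, cycloidal, h = 19): β = 228.1 − 181.2 = 46.9°, B = 71.4°; Δs = 19·(0.6569 − sin(2π·0.6569)/(2π)) = 15.0012; s = 1.0000 + 15.0012 = 16.0012
segment 4 (181.2° to 252.6°, cycloidal, h = 19) is passed completely: s = 1.0000 + (19) = 20.0000
θ = 288.2° falls in segment 5 (252.6° to 291.5°, cycloidal, h = -20): β = 288.2 − 252.6 = 35.6°, B = 38.9°; Δs = -20·(0.9152 − sin(2π·0.9152)/(2π)) = -19.9208; s = 20.0000 − 19.9208 = 0.0792

θ=83.5°: 15.3066
θ=152.4°: 9.6323
θ=228.1°: 16.0012
θ=288.2°: 0.0792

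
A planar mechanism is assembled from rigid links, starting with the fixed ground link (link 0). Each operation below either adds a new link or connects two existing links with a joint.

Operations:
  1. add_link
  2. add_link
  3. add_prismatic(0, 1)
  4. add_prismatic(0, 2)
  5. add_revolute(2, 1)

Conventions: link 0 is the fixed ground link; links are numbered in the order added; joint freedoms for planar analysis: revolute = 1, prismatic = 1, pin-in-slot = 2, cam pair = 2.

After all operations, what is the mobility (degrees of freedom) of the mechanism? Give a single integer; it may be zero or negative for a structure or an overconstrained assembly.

L=1 J1=0 J2=0
add link → L=2 J1=0 J2=0
add link → L=3 J1=0 J2=0
P@0,1 dof=1 J1 → L=3 J1=1 J2=0
P@0,2 dof=1 J1 → L=3 J1=2 J2=0
R@2,1 dof=1 J1 → L=3 J1=3 J2=0
M=3(L−1)−2J1−J2=3·2−2·3−0=0

M = 0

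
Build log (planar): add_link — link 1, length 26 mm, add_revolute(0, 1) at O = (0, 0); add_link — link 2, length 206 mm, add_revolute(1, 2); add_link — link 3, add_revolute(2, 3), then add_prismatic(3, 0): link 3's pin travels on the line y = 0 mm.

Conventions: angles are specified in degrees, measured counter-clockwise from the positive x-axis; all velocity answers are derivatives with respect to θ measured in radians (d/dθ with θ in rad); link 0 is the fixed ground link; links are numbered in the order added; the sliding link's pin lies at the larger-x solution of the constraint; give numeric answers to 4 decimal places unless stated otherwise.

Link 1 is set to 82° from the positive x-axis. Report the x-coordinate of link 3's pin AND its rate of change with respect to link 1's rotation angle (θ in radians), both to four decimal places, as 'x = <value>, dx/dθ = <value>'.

geometry: r = 26 mm, L = 206 mm, e = 0 mm
crank pin P = (r cos θ, r sin θ) = (3.618501, 25.746970)
h = r sin θ − e = 25.746970 − 0 = 25.746970
x = r cos θ + √(L² − h²) = 3.618501 + 204.384671 = 208.003171
dx/dθ = −r sin θ − h·r cos θ/√(L² − h²) (θ in radians; h = 25.746970) = -26.202804

x = 208.0032, dx/dθ = -26.2028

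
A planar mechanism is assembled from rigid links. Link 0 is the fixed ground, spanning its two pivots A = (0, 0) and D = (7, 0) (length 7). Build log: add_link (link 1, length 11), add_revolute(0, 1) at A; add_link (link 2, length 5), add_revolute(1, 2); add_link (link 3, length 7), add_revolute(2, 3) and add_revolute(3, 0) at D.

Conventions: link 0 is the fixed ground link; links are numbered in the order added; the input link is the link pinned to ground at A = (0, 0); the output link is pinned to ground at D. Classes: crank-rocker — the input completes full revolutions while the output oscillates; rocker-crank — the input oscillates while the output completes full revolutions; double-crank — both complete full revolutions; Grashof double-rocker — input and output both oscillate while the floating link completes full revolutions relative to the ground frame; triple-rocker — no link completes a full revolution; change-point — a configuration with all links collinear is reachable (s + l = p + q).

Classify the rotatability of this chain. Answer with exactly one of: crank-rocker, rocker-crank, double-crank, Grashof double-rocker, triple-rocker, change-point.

lengths: ground=7, input=11, coupler=5, output=7
sorted: s=5 (shortest), l=11 (longest), p+q=14
s + l = 16 vs p + q = 14
s + l > p + q → non-Grashof → no link fully rotates → triple-rocker

triple-rocker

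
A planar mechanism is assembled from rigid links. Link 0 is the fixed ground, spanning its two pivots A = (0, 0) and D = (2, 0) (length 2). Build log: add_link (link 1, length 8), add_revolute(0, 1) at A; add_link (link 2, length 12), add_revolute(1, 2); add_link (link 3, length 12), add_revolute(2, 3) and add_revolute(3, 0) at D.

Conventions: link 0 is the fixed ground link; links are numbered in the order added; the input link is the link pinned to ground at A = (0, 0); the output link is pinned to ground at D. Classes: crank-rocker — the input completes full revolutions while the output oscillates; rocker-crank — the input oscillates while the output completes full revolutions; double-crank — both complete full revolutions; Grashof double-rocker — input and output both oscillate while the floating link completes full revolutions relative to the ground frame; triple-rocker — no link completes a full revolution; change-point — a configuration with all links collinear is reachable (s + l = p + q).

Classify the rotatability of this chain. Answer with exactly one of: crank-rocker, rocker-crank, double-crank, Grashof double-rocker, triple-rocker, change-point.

lengths: ground=2, input=8, coupler=12, output=12
sorted: s=2 (shortest), l=12 (longest), p+q=20
s + l = 14 vs p + q = 20
s + l < p + q (Grashof) with shortest = ground link → double-crank

double-crank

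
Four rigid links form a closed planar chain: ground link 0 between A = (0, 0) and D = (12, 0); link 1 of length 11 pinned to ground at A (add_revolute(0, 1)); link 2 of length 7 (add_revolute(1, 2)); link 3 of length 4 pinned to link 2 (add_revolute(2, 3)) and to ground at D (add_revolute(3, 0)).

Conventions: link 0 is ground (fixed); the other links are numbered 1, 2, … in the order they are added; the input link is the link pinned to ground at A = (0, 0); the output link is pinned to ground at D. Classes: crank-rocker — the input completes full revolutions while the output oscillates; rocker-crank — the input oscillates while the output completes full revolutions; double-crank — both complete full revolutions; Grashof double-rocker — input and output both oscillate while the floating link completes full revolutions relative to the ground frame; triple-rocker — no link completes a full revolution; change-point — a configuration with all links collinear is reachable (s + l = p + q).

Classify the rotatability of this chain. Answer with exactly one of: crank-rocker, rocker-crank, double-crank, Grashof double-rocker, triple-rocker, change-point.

lengths: ground=12, input=11, coupler=7, output=4
sorted: s=4 (shortest), l=12 (longest), p+q=18
s + l = 16 vs p + q = 18
s + l < p + q (Grashof) with shortest = output link → rocker-crank

rocker-crank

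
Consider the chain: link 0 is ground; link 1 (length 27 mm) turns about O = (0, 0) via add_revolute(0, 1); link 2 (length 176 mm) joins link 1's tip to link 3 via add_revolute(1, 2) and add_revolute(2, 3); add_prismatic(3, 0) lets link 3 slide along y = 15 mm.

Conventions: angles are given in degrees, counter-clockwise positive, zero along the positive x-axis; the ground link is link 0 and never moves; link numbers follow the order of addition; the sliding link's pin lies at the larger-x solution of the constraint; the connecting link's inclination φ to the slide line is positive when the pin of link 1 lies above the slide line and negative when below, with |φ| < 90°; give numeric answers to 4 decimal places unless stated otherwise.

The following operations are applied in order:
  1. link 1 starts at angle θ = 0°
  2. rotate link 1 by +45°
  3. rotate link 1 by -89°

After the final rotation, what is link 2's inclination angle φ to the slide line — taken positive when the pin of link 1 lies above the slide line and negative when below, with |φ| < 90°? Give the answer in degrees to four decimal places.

geometry: r = 27 mm, L = 176 mm, e = 15 mm; θ starts at 0°
rotate link 1 by +45°: θ ← 0° +45° = 45°
rotate link 1 by -89°: θ ← 45° -89° = -44°
h = r sin θ − e = -18.755776 − 15 = -33.755776
sin φ = h / L = -33.755776 / 176 = -0.19179418
φ = arcsin(-0.19179418) = -11.057509°

-11.0575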